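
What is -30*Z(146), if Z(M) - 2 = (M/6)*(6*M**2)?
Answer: -93364140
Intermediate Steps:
Z(M) = 2 + M**3 (Z(M) = 2 + (M/6)*(6*M**2) = 2 + M**3)
-30*Z(146) = -30*(2 + 146**3) = -30*(2 + 3112136) = -30*3112138 = -93364140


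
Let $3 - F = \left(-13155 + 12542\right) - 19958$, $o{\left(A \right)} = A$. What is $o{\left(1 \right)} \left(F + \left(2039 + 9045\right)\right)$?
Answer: $31658$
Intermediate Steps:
$F = 20574$ ($F = 3 - \left(\left(-13155 + 12542\right) - 19958\right) = 3 - \left(-613 - 19958\right) = 3 - -20571 = 3 + 20571 = 20574$)
$o{\left(1 \right)} \left(F + \left(2039 + 9045\right)\right) = 1 \left(20574 + \left(2039 + 9045\right)\right) = 1 \left(20574 + 11084\right) = 1 \cdot 31658 = 31658$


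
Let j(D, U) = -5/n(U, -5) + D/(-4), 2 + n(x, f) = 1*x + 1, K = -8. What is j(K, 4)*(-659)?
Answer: -659/3 ≈ -219.67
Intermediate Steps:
n(x, f) = -1 + x (n(x, f) = -2 + (1*x + 1) = -2 + (x + 1) = -2 + (1 + x) = -1 + x)
j(D, U) = -5/(-1 + U) - D/4 (j(D, U) = -5/(-1 + U) + D/(-4) = -5/(-1 + U) + D*(-1/4) = -5/(-1 + U) - D/4)
j(K, 4)*(-659) = ((-20 - 8 - 1*(-8)*4)/(4*(-1 + 4)))*(-659) = ((1/4)*(-20 - 8 + 32)/3)*(-659) = ((1/4)*(1/3)*4)*(-659) = (1/3)*(-659) = -659/3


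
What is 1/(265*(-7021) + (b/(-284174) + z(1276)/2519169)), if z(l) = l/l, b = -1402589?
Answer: -715882331406/1331942076573391675 ≈ -5.3747e-7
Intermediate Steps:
z(l) = 1
1/(265*(-7021) + (b/(-284174) + z(1276)/2519169)) = 1/(265*(-7021) + (-1402589/(-284174) + 1/2519169)) = 1/(-1860565 + (-1402589*(-1/284174) + 1*(1/2519169))) = 1/(-1860565 + (1402589/284174 + 1/2519169)) = 1/(-1860565 + 3533359012715/715882331406) = 1/(-1331942076573391675/715882331406) = -715882331406/1331942076573391675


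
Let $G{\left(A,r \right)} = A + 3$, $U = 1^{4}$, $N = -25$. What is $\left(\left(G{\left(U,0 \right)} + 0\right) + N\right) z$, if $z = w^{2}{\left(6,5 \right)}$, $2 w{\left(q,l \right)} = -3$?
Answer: $- \frac{189}{4} \approx -47.25$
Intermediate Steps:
$U = 1$
$w{\left(q,l \right)} = - \frac{3}{2}$ ($w{\left(q,l \right)} = \frac{1}{2} \left(-3\right) = - \frac{3}{2}$)
$G{\left(A,r \right)} = 3 + A$
$z = \frac{9}{4}$ ($z = \left(- \frac{3}{2}\right)^{2} = \frac{9}{4} \approx 2.25$)
$\left(\left(G{\left(U,0 \right)} + 0\right) + N\right) z = \left(\left(\left(3 + 1\right) + 0\right) - 25\right) \frac{9}{4} = \left(\left(4 + 0\right) - 25\right) \frac{9}{4} = \left(4 - 25\right) \frac{9}{4} = \left(-21\right) \frac{9}{4} = - \frac{189}{4}$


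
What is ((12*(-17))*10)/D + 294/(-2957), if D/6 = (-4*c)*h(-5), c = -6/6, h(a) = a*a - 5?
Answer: -51445/11828 ≈ -4.3494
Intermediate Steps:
h(a) = -5 + a² (h(a) = a² - 5 = -5 + a²)
c = -1 (c = -6*⅙ = -1)
D = 480 (D = 6*((-4*(-1))*(-5 + (-5)²)) = 6*(4*(-5 + 25)) = 6*(4*20) = 6*80 = 480)
((12*(-17))*10)/D + 294/(-2957) = ((12*(-17))*10)/480 + 294/(-2957) = -204*10*(1/480) + 294*(-1/2957) = -2040*1/480 - 294/2957 = -17/4 - 294/2957 = -51445/11828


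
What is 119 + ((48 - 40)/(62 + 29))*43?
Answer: 11173/91 ≈ 122.78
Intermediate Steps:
119 + ((48 - 40)/(62 + 29))*43 = 119 + (8/91)*43 = 119 + 344/91 = 11173/91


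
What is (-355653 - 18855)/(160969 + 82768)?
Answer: -374508/243737 ≈ -1.5365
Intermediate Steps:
(-355653 - 18855)/(160969 + 82768) = -374508/243737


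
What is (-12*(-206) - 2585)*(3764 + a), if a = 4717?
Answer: -958353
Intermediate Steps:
(-12*(-206) - 2585)*(3764 + a) = (-12*(-206) - 2585)*(3764 + 4717) = (2472 - 2585)*8481 = -113*8481 = -958353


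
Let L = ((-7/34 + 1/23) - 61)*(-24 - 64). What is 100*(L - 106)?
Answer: 206303000/391 ≈ 5.2763e+5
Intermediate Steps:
L = 2104476/391 (L = ((-7*1/34 + 1*(1/23)) - 61)*(-88) = ((-7/34 + 1/23) - 61)*(-88) = (-127/782 - 61)*(-88) = -47829/782*(-88) = 2104476/391 ≈ 5382.3)
100*(L - 106) = 100*(2104476/391 - 106) = 100*(2063030/391) = 206303000/391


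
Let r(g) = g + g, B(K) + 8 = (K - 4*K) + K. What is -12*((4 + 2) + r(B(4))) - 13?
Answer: 299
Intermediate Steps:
B(K) = -8 - 2*K (B(K) = -8 + ((K - 4*K) + K) = -8 + (-3*K + K) = -8 - 2*K)
r(g) = 2*g
-12*((4 + 2) + r(B(4))) - 13 = -12*((4 + 2) + 2*(-8 - 2*4)) - 13 = -12*(6 + 2*(-8 - 8)) - 13 = -12*(6 + 2*(-16)) - 13 = -12*(6 - 32) - 13 = -12*(-26) - 13 = 312 - 13 = 299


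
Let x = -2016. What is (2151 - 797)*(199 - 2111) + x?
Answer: -2590864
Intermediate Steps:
(2151 - 797)*(199 - 2111) + x = (2151 - 797)*(199 - 2111) - 2016 = 1354*(-1912) - 2016 = -2588848 - 2016 = -2590864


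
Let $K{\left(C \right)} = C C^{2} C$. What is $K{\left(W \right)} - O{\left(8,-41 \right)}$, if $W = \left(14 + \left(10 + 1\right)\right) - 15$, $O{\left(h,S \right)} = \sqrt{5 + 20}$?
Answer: $9995$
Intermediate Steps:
$O{\left(h,S \right)} = 5$ ($O{\left(h,S \right)} = \sqrt{25} = 5$)
$W = 10$ ($W = \left(14 + 11\right) - 15 = 25 - 15 = 10$)
$K{\left(C \right)} = C^{4}$ ($K{\left(C \right)} = C^{3} C = C^{4}$)
$K{\left(W \right)} - O{\left(8,-41 \right)} = 10^{4} - 5 = 10000 - 5 = 9995$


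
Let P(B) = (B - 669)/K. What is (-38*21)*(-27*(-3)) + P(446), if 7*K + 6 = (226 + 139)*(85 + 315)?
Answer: -9436761733/145994 ≈ -64638.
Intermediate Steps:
K = 145994/7 (K = -6/7 + ((226 + 139)*(85 + 315))/7 = -6/7 + (365*400)/7 = -6/7 + (1/7)*146000 = -6/7 + 146000/7 = 145994/7 ≈ 20856.)
P(B) = -4683/145994 + 7*B/145994 (P(B) = (B - 669)/(145994/7) = (-669 + B)*(7/145994) = -4683/145994 + 7*B/145994)
(-38*21)*(-27*(-3)) + P(446) = (-38*21)*(-27*(-3)) + (-4683/145994 + (7/145994)*446) = -798*81 + (-4683/145994 + 1561/72997) = -64638 - 1561/145994 = -9436761733/145994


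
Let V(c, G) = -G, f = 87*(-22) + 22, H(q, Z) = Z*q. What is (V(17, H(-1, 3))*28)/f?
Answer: -21/473 ≈ -0.044397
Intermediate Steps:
f = -1892 (f = -1914 + 22 = -1892)
(V(17, H(-1, 3))*28)/f = (-3*(-1)*28)/(-1892) = (-1*(-3)*28)*(-1/1892) = (3*28)*(-1/1892) = 84*(-1/1892) = -21/473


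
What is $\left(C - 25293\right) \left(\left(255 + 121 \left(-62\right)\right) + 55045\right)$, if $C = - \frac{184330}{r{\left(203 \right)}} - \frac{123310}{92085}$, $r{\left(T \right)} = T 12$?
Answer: $- \frac{647660213728501}{534093} \approx -1.2126 \cdot 10^{9}$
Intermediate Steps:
$r{\left(T \right)} = 12 T$
$C = - \frac{82259101}{1068186}$ ($C = - \frac{184330}{12 \cdot 203} - \frac{123310}{92085} = - \frac{184330}{2436} - \frac{24662}{18417} = \left(-184330\right) \frac{1}{2436} - \frac{24662}{18417} = - \frac{92165}{1218} - \frac{24662}{18417} = - \frac{82259101}{1068186} \approx -77.008$)
$\left(C - 25293\right) \left(\left(255 + 121 \left(-62\right)\right) + 55045\right) = \left(- \frac{82259101}{1068186} - 25293\right) \left(\left(255 + 121 \left(-62\right)\right) + 55045\right) = - \frac{27099887599 \left(\left(255 - 7502\right) + 55045\right)}{1068186} = - \frac{27099887599 \left(-7247 + 55045\right)}{1068186} = \left(- \frac{27099887599}{1068186}\right) 47798 = - \frac{647660213728501}{534093}$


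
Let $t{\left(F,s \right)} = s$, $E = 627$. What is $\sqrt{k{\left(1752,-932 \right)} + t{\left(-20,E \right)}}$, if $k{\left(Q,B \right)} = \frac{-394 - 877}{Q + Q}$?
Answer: $\frac{\sqrt{480866403}}{876} \approx 25.033$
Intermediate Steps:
$k{\left(Q,B \right)} = - \frac{1271}{2 Q}$
$\sqrt{k{\left(1752,-932 \right)} + t{\left(-20,E \right)}} = \sqrt{- \frac{1271}{2 \cdot 1752} + 627} = \sqrt{\left(- \frac{1271}{2}\right) \frac{1}{1752} + 627} = \sqrt{- \frac{1271}{3504} + 627} = \sqrt{\frac{2195737}{3504}} = \frac{\sqrt{480866403}}{876}$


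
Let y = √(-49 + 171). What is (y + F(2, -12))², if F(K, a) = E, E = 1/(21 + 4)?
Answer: 76251/625 + 2*√122/25 ≈ 122.89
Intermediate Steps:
E = 1/25 ≈ 0.040000
F(K, a) = 1/25
y = √122 ≈ 11.045
(y + F(2, -12))² = (√122 + 1/25)² = (1/25 + √122)²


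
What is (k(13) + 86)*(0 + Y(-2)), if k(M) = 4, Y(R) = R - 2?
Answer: -360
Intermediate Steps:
Y(R) = -2 + R
(k(13) + 86)*(0 + Y(-2)) = (4 + 86)*(0 + (-2 - 2)) = 90*(0 - 4) = 90*(-4) = -360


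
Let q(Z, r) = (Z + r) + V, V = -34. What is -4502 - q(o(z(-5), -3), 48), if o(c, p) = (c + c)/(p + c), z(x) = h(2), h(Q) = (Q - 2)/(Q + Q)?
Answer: -4516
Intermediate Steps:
h(Q) = (-2 + Q)/(2*Q) (h(Q) = (-2 + Q)/((2*Q)) = (-2 + Q)*(1/(2*Q)) = (-2 + Q)/(2*Q))
z(x) = 0 (z(x) = (½)*(-2 + 2)/2 = (½)*(½)*0 = 0)
o(c, p) = 2*c/(c + p) (o(c, p) = (2*c)/(c + p) = 2*c/(c + p))
q(Z, r) = -34 + Z + r (q(Z, r) = (Z + r) - 34 = -34 + Z + r)
-4502 - q(o(z(-5), -3), 48) = -4502 - (-34 + 2*0/(0 - 3) + 48) = -4502 - (-34 + 2*0/(-3) + 48) = -4502 - (-34 + 2*0*(-⅓) + 48) = -4502 - (-34 + 0 + 48) = -4502 - 1*14 = -4502 - 14 = -4516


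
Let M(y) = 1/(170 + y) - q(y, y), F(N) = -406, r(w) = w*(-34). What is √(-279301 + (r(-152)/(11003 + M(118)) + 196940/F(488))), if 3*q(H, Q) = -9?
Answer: I*√163783337198408655/765107 ≈ 528.95*I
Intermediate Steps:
r(w) = -34*w
q(H, Q) = -3 (q(H, Q) = (⅓)*(-9) = -3)
M(y) = 3 + 1/(170 + y) (M(y) = 1/(170 + y) - 1*(-3) = 1/(170 + y) + 3 = 3 + 1/(170 + y))
√(-279301 + (r(-152)/(11003 + M(118)) + 196940/F(488))) = √(-279301 + ((-34*(-152))/(11003 + (511 + 3*118)/(170 + 118)) + 196940/(-406))) = √(-279301 + (5168/(11003 + (511 + 354)/288) + 196940*(-1/406))) = √(-279301 + (5168/(11003 + (1/288)*865) - 98470/203)) = √(-279301 + (5168/(11003 + 865/288) - 98470/203)) = √(-279301 + (5168/(3169729/288) - 98470/203)) = √(-279301 + (5168*(288/3169729) - 98470/203)) = √(-279301 + (1488384/3169729 - 98470/203)) = √(-279301 - 10752450782/22188103) = √(-6207911806785/22188103) = I*√163783337198408655/765107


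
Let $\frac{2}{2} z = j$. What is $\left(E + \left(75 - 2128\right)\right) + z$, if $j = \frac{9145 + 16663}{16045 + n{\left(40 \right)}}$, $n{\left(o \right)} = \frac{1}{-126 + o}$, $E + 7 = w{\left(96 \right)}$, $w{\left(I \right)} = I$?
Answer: $- \frac{2707843228}{1379869} \approx -1962.4$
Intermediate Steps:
$E = 89$ ($E = -7 + 96 = 89$)
$j = \frac{2219488}{1379869}$ ($j = \frac{9145 + 16663}{16045 + \frac{1}{-126 + 40}} = \frac{25808}{16045 + \frac{1}{-86}} = \frac{25808}{16045 - \frac{1}{86}} = \frac{25808}{\frac{1379869}{86}} = 25808 \cdot \frac{86}{1379869} = \frac{2219488}{1379869} \approx 1.6085$)
$z = \frac{2219488}{1379869} \approx 1.6085$
$\left(E + \left(75 - 2128\right)\right) + z = \left(89 + \left(75 - 2128\right)\right) + \frac{2219488}{1379869} = \left(89 - 2053\right) + \frac{2219488}{1379869} = -1964 + \frac{2219488}{1379869} = - \frac{2707843228}{1379869}$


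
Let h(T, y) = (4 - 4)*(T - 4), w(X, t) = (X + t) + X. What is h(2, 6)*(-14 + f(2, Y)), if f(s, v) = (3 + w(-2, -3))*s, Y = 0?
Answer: 0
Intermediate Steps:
w(X, t) = t + 2*X
h(T, y) = 0 (h(T, y) = 0*(-4 + T) = 0)
f(s, v) = -4*s (f(s, v) = (3 + (-3 + 2*(-2)))*s = (3 + (-3 - 4))*s = (3 - 7)*s = -4*s)
h(2, 6)*(-14 + f(2, Y)) = 0*(-14 - 4*2) = 0*(-14 - 8) = 0*(-22) = 0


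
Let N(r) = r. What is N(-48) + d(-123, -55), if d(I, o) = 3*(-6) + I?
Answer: -189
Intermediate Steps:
d(I, o) = -18 + I
N(-48) + d(-123, -55) = -48 + (-18 - 123) = -48 - 141 = -189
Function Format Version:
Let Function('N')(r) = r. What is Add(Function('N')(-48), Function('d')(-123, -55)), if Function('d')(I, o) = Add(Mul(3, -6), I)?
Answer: -189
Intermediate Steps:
Function('d')(I, o) = Add(-18, I)
Add(Function('N')(-48), Function('d')(-123, -55)) = Add(-48, Add(-18, -123)) = Add(-48, -141) = -189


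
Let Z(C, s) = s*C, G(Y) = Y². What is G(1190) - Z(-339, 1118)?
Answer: 1795102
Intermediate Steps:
Z(C, s) = C*s
G(1190) - Z(-339, 1118) = 1190² - (-339)*1118 = 1416100 - 1*(-379002) = 1416100 + 379002 = 1795102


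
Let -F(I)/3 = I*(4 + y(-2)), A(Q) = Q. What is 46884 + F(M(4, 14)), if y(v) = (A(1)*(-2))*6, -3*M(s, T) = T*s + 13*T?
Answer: 44980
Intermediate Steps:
M(s, T) = -13*T/3 - T*s/3 (M(s, T) = -(T*s + 13*T)/3 = -(13*T + T*s)/3 = -13*T/3 - T*s/3)
y(v) = -12 (y(v) = (1*(-2))*6 = -2*6 = -12)
F(I) = 24*I (F(I) = -3*I*(4 - 12) = -3*I*(-8) = -(-24)*I = 24*I)
46884 + F(M(4, 14)) = 46884 + 24*(-⅓*14*(13 + 4)) = 46884 + 24*(-⅓*14*17) = 46884 + 24*(-238/3) = 46884 - 1904 = 44980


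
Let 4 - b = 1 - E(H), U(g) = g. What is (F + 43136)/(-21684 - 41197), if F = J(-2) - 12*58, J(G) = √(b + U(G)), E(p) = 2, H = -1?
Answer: -42440/62881 - √3/62881 ≈ -0.67495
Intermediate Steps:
b = 5 (b = 4 - (1 - 1*2) = 4 - (1 - 2) = 4 - 1*(-1) = 4 + 1 = 5)
J(G) = √(5 + G)
F = -696 + √3 (F = √(5 - 2) - 12*58 = √3 - 696 = -696 + √3 ≈ -694.27)
(F + 43136)/(-21684 - 41197) = ((-696 + √3) + 43136)/(-21684 - 41197) = (42440 + √3)/(-62881) = (42440 + √3)*(-1/62881) = -42440/62881 - √3/62881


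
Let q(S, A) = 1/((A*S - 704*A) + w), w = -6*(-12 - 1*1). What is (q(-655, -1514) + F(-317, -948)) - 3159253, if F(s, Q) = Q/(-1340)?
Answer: -2177664201634537/689297340 ≈ -3.1593e+6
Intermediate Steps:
w = 78 (w = -6*(-12 - 1) = -6*(-13) = 78)
F(s, Q) = -Q/1340 (F(s, Q) = Q*(-1/1340) = -Q/1340)
q(S, A) = 1/(78 - 704*A + A*S) (q(S, A) = 1/((A*S - 704*A) + 78) = 1/((-704*A + A*S) + 78) = 1/(78 - 704*A + A*S))
(q(-655, -1514) + F(-317, -948)) - 3159253 = (1/(78 - 704*(-1514) - 1514*(-655)) - 1/1340*(-948)) - 3159253 = (1/(78 + 1065856 + 991670) + 237/335) - 3159253 = (1/2057604 + 237/335) - 3159253 = 487652483/689297340 - 3159253 = -2177664201634537/689297340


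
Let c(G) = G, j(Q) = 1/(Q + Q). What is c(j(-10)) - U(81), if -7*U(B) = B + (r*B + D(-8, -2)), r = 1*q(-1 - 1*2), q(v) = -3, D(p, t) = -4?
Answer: -3327/140 ≈ -23.764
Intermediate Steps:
j(Q) = 1/(2*Q)
r = -3 (r = 1*(-3) = -3)
U(B) = 4/7 + 2*B/7 (U(B) = -(B + (-3*B - 4))/7 = -(B + (-4 - 3*B))/7 = -(-4 - 2*B)/7 = 4/7 + 2*B/7)
c(j(-10)) - U(81) = (½)/(-10) - (4/7 + (2/7)*81) = (½)*(-⅒) - (4/7 + 162/7) = -1/20 - 1*166/7 = -1/20 - 166/7 = -3327/140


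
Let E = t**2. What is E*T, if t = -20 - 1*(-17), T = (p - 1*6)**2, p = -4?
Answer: 900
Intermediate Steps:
T = 100 (T = (-4 - 1*6)**2 = (-4 - 6)**2 = (-10)**2 = 100)
t = -3 (t = -20 + 17 = -3)
E = 9 (E = (-3)**2 = 9)
E*T = 9*100 = 900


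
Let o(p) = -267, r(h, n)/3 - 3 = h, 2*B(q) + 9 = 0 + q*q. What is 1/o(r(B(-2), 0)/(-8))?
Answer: -1/267 ≈ -0.0037453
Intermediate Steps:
B(q) = -9/2 + q²/2 (B(q) = -9/2 + (0 + q*q)/2 = -9/2 + (0 + q²)/2 = -9/2 + q²/2)
r(h, n) = 9 + 3*h
1/o(r(B(-2), 0)/(-8)) = 1/(-267) = -1/267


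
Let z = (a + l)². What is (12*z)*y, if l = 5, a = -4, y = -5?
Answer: -60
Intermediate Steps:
z = 1 (z = (-4 + 5)² = 1² = 1)
(12*z)*y = (12*1)*(-5) = 12*(-5) = -60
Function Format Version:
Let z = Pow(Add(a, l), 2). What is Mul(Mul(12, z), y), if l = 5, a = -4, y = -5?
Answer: -60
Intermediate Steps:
z = 1 (z = Pow(Add(-4, 5), 2) = Pow(1, 2) = 1)
Mul(Mul(12, z), y) = Mul(Mul(12, 1), -5) = Mul(12, -5) = -60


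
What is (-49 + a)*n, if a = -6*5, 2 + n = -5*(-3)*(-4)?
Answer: 4898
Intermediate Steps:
n = -62 (n = -2 - 5*(-3)*(-4) = -2 + 15*(-4) = -2 - 60 = -62)
a = -30
(-49 + a)*n = (-49 - 30)*(-62) = -79*(-62) = 4898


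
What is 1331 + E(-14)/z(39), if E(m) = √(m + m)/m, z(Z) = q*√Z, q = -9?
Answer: 1331 + I*√273/2457 ≈ 1331.0 + 0.0067248*I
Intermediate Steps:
z(Z) = -9*√Z
E(m) = √2/√m (E(m) = √(2*m)/m = (√2*√m)/m = √2/√m)
1331 + E(-14)/z(39) = 1331 + (√2/√(-14))/((-9*√39)) = 1331 + (√2*(-I*√14/14))*(-√39/351) = 1331 + (-I*√7/7)*(-√39/351) = 1331 + I*√273/2457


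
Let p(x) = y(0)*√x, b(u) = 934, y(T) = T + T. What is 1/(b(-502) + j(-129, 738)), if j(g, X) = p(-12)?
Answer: 1/934 ≈ 0.0010707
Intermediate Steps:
y(T) = 2*T
p(x) = 0 (p(x) = (2*0)*√x = 0*√x = 0)
j(g, X) = 0
1/(b(-502) + j(-129, 738)) = 1/(934 + 0) = 1/934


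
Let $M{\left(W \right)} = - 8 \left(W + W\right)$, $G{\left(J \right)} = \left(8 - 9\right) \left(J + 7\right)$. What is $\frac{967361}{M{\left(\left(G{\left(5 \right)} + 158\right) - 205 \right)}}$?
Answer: $\frac{967361}{944} \approx 1024.7$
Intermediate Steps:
$G{\left(J \right)} = -7 - J$ ($G{\left(J \right)} = - (7 + J) = -7 - J$)
$M{\left(W \right)} = - 16 W$ ($M{\left(W \right)} = - 8 \cdot 2 W = - 16 W$)
$\frac{967361}{M{\left(\left(G{\left(5 \right)} + 158\right) - 205 \right)}} = \frac{967361}{\left(-16\right) \left(\left(\left(-7 - 5\right) + 158\right) - 205\right)} = \frac{967361}{\left(-16\right) \left(\left(-12 + 158\right) - 205\right)} = \frac{967361}{\left(-16\right) \left(146 - 205\right)} = \frac{967361}{\left(-16\right) \left(-59\right)} = \frac{967361}{944}$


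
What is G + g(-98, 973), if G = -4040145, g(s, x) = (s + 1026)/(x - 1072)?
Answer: -399975283/99 ≈ -4.0402e+6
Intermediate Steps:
g(s, x) = (1026 + s)/(-1072 + x)
G + g(-98, 973) = -4040145 + (1026 - 98)/(-1072 + 973) = -4040145 + 928/(-99) = -4040145 - 1/99*928 = -4040145 - 928/99 = -399975283/99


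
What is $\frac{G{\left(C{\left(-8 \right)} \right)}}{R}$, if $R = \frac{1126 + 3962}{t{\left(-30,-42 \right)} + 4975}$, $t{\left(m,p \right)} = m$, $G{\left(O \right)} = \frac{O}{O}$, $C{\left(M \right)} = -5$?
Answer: $\frac{4945}{5088} \approx 0.97189$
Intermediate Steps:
$G{\left(O \right)} = 1$
$R = \frac{5088}{4945}$ ($R = \frac{1126 + 3962}{-30 + 4975} = \frac{5088}{4945} \approx 1.0289$)
$\frac{G{\left(C{\left(-8 \right)} \right)}}{R} = 1 \frac{1}{\frac{5088}{4945}} = 1 \cdot \frac{4945}{5088} = \frac{4945}{5088}$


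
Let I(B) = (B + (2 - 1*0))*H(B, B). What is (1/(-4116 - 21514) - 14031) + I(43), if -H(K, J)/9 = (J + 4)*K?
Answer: -21337897681/25630 ≈ -8.3254e+5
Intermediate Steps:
H(K, J) = -9*K*(4 + J) (H(K, J) = -9*(J + 4)*K = -9*(4 + J)*K = -9*K*(4 + J))
I(B) = -9*B*(2 + B)*(4 + B) (I(B) = (B + (2 - 1*0))*(-9*B*(4 + B)) = (B + (2 + 0))*(-9*B*(4 + B)) = (B + 2)*(-9*B*(4 + B)) = (2 + B)*(-9*B*(4 + B)) = -9*B*(2 + B)*(4 + B))
(1/(-4116 - 21514) - 14031) + I(43) = (1/(-4116 - 21514) - 14031) - 9*43*(2 + 43)*(4 + 43) = (1/(-25630) - 14031) - 9*43*45*47 = (-1/25630 - 14031) - 818505 = -359614531/25630 - 818505 = -21337897681/25630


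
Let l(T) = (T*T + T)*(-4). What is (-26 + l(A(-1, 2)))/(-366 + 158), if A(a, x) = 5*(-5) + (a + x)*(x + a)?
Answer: 1117/104 ≈ 10.740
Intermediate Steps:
A(a, x) = -25 + (a + x)**2 (A(a, x) = -25 + (a + x)*(a + x) = -25 + (a + x)**2)
l(T) = -4*T - 4*T**2 (l(T) = (T**2 + T)*(-4) = (T + T**2)*(-4) = -4*T - 4*T**2)
(-26 + l(A(-1, 2)))/(-366 + 158) = (-26 - 4*(-25 + (-1 + 2)**2)*(1 + (-25 + (-1 + 2)**2)))/(-366 + 158) = (-26 - 4*(-25 + 1**2)*(1 + (-25 + 1**2)))/(-208) = (-26 - 4*(-25 + 1)*(1 + (-25 + 1)))*(-1/208) = (-26 - 4*(-24)*(1 - 24))*(-1/208) = (-26 - 4*(-24)*(-23))*(-1/208) = (-26 - 2208)*(-1/208) = -2234*(-1/208) = 1117/104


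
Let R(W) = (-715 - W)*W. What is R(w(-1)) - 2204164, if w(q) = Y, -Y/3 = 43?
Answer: -2128570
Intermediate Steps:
Y = -129 (Y = -3*43 = -129)
w(q) = -129
R(W) = W*(-715 - W)
R(w(-1)) - 2204164 = -1*(-129)*(715 - 129) - 2204164 = -1*(-129)*586 - 2204164 = 75594 - 2204164 = -2128570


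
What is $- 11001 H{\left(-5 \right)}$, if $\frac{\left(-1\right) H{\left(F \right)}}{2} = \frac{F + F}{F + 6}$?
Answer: $-220020$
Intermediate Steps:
$H{\left(F \right)} = - \frac{4 F}{6 + F}$ ($H{\left(F \right)} = - 2 \frac{F + F}{F + 6} = - 2 \frac{2 F}{6 + F} = - \frac{4 F}{6 + F}$)
$- 11001 H{\left(-5 \right)} = - 11001 \left(\left(-4\right) \left(-5\right) \frac{1}{6 - 5}\right) = - 11001 \left(\left(-4\right) \left(-5\right) 1^{-1}\right) = - 11001 \left(\left(-4\right) \left(-5\right) 1\right) = \left(-11001\right) 20 = -220020$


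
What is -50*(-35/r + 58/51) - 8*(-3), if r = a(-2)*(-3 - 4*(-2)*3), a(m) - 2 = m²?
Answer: -2903/153 ≈ -18.974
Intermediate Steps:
a(m) = 2 + m²
r = 126 (r = (2 + (-2)²)*(-3 - 4*(-2)*3) = (2 + 4)*(-3 + 8*3) = 6*(-3 + 24) = 6*21 = 126)
-50*(-35/r + 58/51) - 8*(-3) = -50*(-35/126 + 58/51) - 8*(-3) = -50*(-35*1/126 + 58*(1/51)) + 24 = -50*(-5/18 + 58/51) + 24 = -50*263/306 + 24 = -6575/153 + 24 = -2903/153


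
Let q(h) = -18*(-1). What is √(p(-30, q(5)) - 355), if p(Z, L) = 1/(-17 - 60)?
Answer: 2*I*√526218/77 ≈ 18.842*I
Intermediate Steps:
q(h) = 18 (q(h) = -3*(-6) = 18)
p(Z, L) = -1/77 (p(Z, L) = 1/(-77) = -1/77)
√(p(-30, q(5)) - 355) = √(-1/77 - 355) = √(-27336/77) = 2*I*√526218/77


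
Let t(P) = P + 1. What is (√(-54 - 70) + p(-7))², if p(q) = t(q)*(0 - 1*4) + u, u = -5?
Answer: 237 + 76*I*√31 ≈ 237.0 + 423.15*I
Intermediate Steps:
t(P) = 1 + P
p(q) = -9 - 4*q (p(q) = (1 + q)*(0 - 1*4) - 5 = (1 + q)*(0 - 4) - 5 = (1 + q)*(-4) - 5 = (-4 - 4*q) - 5 = -9 - 4*q)
(√(-54 - 70) + p(-7))² = (√(-54 - 70) + (-9 - 4*(-7)))² = (√(-124) + (-9 + 28))² = (2*I*√31 + 19)² = (19 + 2*I*√31)²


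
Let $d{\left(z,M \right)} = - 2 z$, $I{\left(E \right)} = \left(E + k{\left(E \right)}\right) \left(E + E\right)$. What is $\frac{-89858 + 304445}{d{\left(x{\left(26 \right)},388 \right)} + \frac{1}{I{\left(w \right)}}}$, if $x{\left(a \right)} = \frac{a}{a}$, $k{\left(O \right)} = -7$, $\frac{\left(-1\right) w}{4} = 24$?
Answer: $- \frac{4243672512}{39551} \approx -1.073 \cdot 10^{5}$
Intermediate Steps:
$w = -96$ ($w = \left(-4\right) 24 = -96$)
$I{\left(E \right)} = 2 E \left(-7 + E\right)$ ($I{\left(E \right)} = \left(E - 7\right) \left(E + E\right) = \left(-7 + E\right) 2 E = 2 E \left(-7 + E\right)$)
$x{\left(a \right)} = 1$
$\frac{-89858 + 304445}{d{\left(x{\left(26 \right)},388 \right)} + \frac{1}{I{\left(w \right)}}} = \frac{-89858 + 304445}{\left(-2\right) 1 + \frac{1}{2 \left(-96\right) \left(-7 - 96\right)}} = \frac{214587}{-2 + \frac{1}{2 \left(-96\right) \left(-103\right)}} = \frac{214587}{-2 + \frac{1}{19776}} = \frac{214587}{- \frac{39551}{19776}} = 214587 \left(- \frac{19776}{39551}\right) = - \frac{4243672512}{39551}$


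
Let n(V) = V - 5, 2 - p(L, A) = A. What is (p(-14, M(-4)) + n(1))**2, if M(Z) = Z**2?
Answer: 324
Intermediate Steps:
p(L, A) = 2 - A
n(V) = -5 + V
(p(-14, M(-4)) + n(1))**2 = ((2 - 1*(-4)**2) + (-5 + 1))**2 = ((2 - 1*16) - 4)**2 = ((2 - 16) - 4)**2 = (-14 - 4)**2 = (-18)**2 = 324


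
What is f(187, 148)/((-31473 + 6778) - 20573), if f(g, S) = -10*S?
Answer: 370/11317 ≈ 0.032694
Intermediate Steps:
f(187, 148)/((-31473 + 6778) - 20573) = (-10*148)/((-31473 + 6778) - 20573) = -1480/(-24695 - 20573) = -1480/(-45268) = -1480*(-1/45268) = 370/11317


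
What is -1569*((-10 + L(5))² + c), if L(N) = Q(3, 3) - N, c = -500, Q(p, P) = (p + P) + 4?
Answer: 745275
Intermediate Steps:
Q(p, P) = 4 + P + p (Q(p, P) = (P + p) + 4 = 4 + P + p)
L(N) = 10 - N (L(N) = (4 + 3 + 3) - N = 10 - N)
-1569*((-10 + L(5))² + c) = -1569*((-10 + (10 - 1*5))² - 500) = -1569*((-10 + (10 - 5))² - 500) = -1569*((-10 + 5)² - 500) = -1569*((-5)² - 500) = -1569*(25 - 500) = -1569*(-475) = 745275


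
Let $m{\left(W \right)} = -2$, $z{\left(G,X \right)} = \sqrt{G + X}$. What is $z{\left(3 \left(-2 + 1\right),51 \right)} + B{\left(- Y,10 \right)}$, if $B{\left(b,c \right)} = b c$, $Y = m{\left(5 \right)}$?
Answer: $20 + 4 \sqrt{3} \approx 26.928$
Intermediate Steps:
$Y = -2$
$z{\left(3 \left(-2 + 1\right),51 \right)} + B{\left(- Y,10 \right)} = \sqrt{3 \left(-2 + 1\right) + 51} + \left(-1\right) \left(-2\right) 10 = \sqrt{3 \left(-1\right) + 51} + 2 \cdot 10 = \sqrt{-3 + 51} + 20 = \sqrt{48} + 20 = 4 \sqrt{3} + 20 = 20 + 4 \sqrt{3}$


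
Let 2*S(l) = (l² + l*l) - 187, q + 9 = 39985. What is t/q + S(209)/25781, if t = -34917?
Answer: 842258723/1030621256 ≈ 0.81723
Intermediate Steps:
q = 39976 (q = -9 + 39985 = 39976)
S(l) = -187/2 + l² (S(l) = ((l² + l*l) - 187)/2 = ((l² + l²) - 187)/2 = (2*l² - 187)/2 = (-187 + 2*l²)/2 = -187/2 + l²)
t/q + S(209)/25781 = -34917/39976 + (-187/2 + 209²)/25781 = -34917*1/39976 + (-187/2 + 43681)*(1/25781) = -34917/39976 + (87175/2)*(1/25781) = -34917/39976 + 87175/51562 = 842258723/1030621256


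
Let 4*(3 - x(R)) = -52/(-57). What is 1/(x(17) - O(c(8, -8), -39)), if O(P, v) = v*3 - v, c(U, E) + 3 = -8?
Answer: 57/4604 ≈ 0.012381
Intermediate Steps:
c(U, E) = -11 (c(U, E) = -3 - 8 = -11)
x(R) = 158/57 (x(R) = 3 - (-13)/(-57) = 3 - (-13)*(-1)/57 = 3 - ¼*52/57 = 3 - 13/57 = 158/57)
O(P, v) = 2*v (O(P, v) = 3*v - v = 2*v)
1/(x(17) - O(c(8, -8), -39)) = 1/(158/57 - 2*(-39)) = 1/(158/57 - 1*(-78)) = 1/(158/57 + 78) = 1/(4604/57) = 57/4604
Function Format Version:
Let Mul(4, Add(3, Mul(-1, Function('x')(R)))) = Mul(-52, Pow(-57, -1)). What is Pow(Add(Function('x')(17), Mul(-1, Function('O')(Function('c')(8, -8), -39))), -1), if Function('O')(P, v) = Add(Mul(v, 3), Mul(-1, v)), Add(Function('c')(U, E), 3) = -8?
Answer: Rational(57, 4604) ≈ 0.012381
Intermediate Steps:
Function('c')(U, E) = -11 (Function('c')(U, E) = Add(-3, -8) = -11)
Function('x')(R) = Rational(158, 57) (Function('x')(R) = Add(3, Mul(Rational(-1, 4), Mul(-52, Pow(-57, -1)))) = Add(3, Mul(Rational(-1, 4), Mul(-52, Rational(-1, 57)))) = Add(3, Mul(Rational(-1, 4), Rational(52, 57))) = Add(3, Rational(-13, 57)) = Rational(158, 57))
Function('O')(P, v) = Mul(2, v) (Function('O')(P, v) = Add(Mul(3, v), Mul(-1, v)) = Mul(2, v))
Pow(Add(Function('x')(17), Mul(-1, Function('O')(Function('c')(8, -8), -39))), -1) = Pow(Add(Rational(158, 57), Mul(-1, Mul(2, -39))), -1) = Pow(Add(Rational(158, 57), Mul(-1, -78)), -1) = Pow(Add(Rational(158, 57), 78), -1) = Pow(Rational(4604, 57), -1) = Rational(57, 4604)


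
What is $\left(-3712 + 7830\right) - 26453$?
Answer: $-22335$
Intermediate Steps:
$\left(-3712 + 7830\right) - 26453 = 4118 - 26453 = -22335$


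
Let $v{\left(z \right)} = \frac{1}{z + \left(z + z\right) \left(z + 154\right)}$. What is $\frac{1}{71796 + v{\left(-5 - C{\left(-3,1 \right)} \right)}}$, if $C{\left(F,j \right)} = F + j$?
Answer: $\frac{909}{65262563} \approx 1.3928 \cdot 10^{-5}$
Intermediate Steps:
$v{\left(z \right)} = \frac{1}{z + 2 z \left(154 + z\right)}$
$\frac{1}{71796 + v{\left(-5 - C{\left(-3,1 \right)} \right)}} = \frac{1}{71796 + \frac{1}{\left(-5 - \left(-3 + 1\right)\right) \left(309 + 2 \left(-5 - \left(-3 + 1\right)\right)\right)}} = \frac{1}{71796 + \frac{1}{\left(-5 - -2\right) \left(309 + 2 \left(-5 - -2\right)\right)}} = \frac{1}{71796 + \frac{1}{\left(-5 + 2\right) \left(309 + 2 \left(-5 + 2\right)\right)}} = \frac{1}{71796 + \frac{1}{\left(-3\right) \left(309 + 2 \left(-3\right)\right)}} = \frac{1}{71796 - \frac{1}{3 \left(309 - 6\right)}} = \frac{1}{71796 - \frac{1}{3 \cdot 303}} = \frac{1}{71796 - \frac{1}{909}} = \frac{1}{\frac{65262563}{909}} = \frac{909}{65262563}$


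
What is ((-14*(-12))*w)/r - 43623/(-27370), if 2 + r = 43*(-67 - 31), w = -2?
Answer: 1419933/848470 ≈ 1.6735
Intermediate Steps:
r = -4216 (r = -2 + 43*(-67 - 31) = -2 + 43*(-98) = -2 - 4214 = -4216)
((-14*(-12))*w)/r - 43623/(-27370) = (-14*(-12)*(-2))/(-4216) - 43623/(-27370) = (168*(-2))*(-1/4216) - 43623*(-1/27370) = -336*(-1/4216) + 43623/27370 = 42/527 + 43623/27370 = 1419933/848470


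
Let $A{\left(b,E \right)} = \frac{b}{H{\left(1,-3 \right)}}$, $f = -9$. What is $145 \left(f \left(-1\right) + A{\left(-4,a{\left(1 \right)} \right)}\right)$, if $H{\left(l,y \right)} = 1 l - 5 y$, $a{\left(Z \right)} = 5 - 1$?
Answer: $\frac{5075}{4} \approx 1268.8$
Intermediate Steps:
$a{\left(Z \right)} = 4$ ($a{\left(Z \right)} = 5 - 1 = 4$)
$H{\left(l,y \right)} = l - 5 y$
$A{\left(b,E \right)} = \frac{b}{16}$ ($A{\left(b,E \right)} = \frac{b}{1 - -15} = \frac{b}{1 + 15} = \frac{b}{16}$)
$145 \left(f \left(-1\right) + A{\left(-4,a{\left(1 \right)} \right)}\right) = 145 \left(\left(-9\right) \left(-1\right) + \frac{1}{16} \left(-4\right)\right) = 145 \left(9 - \frac{1}{4}\right) = 145 \cdot \frac{35}{4} = \frac{5075}{4}$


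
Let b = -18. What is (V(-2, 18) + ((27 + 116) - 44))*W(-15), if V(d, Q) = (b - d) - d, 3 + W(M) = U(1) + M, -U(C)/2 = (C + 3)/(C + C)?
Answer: -1870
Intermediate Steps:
U(C) = -(3 + C)/C (U(C) = -2*(C + 3)/(C + C) = -2*(3 + C)/(2*C) = -2*(3 + C)*1/(2*C) = -(3 + C)/C)
W(M) = -7 + M (W(M) = -3 + ((-3 - 1*1)/1 + M) = -3 + (1*(-3 - 1) + M) = -3 + (1*(-4) + M) = -3 + (-4 + M) = -7 + M)
V(d, Q) = -18 - 2*d (V(d, Q) = (-18 - d) - d = -18 - 2*d)
(V(-2, 18) + ((27 + 116) - 44))*W(-15) = ((-18 - 2*(-2)) + ((27 + 116) - 44))*(-7 - 15) = ((-18 + 4) + (143 - 44))*(-22) = (-14 + 99)*(-22) = 85*(-22) = -1870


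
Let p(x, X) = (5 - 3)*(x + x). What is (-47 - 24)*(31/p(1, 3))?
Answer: -2201/4 ≈ -550.25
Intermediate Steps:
p(x, X) = 4*x (p(x, X) = 2*(2*x) = 4*x)
(-47 - 24)*(31/p(1, 3)) = (-47 - 24)*(31/((4*1))) = -2201/4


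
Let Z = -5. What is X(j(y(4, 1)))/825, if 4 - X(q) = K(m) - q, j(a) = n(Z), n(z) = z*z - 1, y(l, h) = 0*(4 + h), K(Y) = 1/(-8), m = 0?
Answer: 3/88 ≈ 0.034091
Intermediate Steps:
K(Y) = -⅛
y(l, h) = 0
n(z) = -1 + z² (n(z) = z² - 1 = -1 + z²)
j(a) = 24 (j(a) = -1 + (-5)² = -1 + 25 = 24)
X(q) = 33/8 + q (X(q) = 4 - (-⅛ - q) = 4 + (⅛ + q) = 33/8 + q)
X(j(y(4, 1)))/825 = (33/8 + 24)/825 = (225/8)*(1/825) = 3/88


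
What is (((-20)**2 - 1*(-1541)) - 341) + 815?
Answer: 2415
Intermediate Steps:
(((-20)**2 - 1*(-1541)) - 341) + 815 = ((400 + 1541) - 341) + 815 = (1941 - 341) + 815 = 1600 + 815 = 2415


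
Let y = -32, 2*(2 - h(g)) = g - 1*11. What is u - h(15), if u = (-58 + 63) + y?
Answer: -27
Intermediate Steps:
h(g) = 15/2 - g/2 (h(g) = 2 - (g - 1*11)/2 = 2 - (g - 11)/2 = 2 - (-11 + g)/2 = 2 + (11/2 - g/2) = 15/2 - g/2)
u = -27 (u = (-58 + 63) - 32 = 5 - 32 = -27)
u - h(15) = -27 - (15/2 - ½*15) = -27 - (15/2 - 15/2) = -27 - 1*0 = -27 + 0 = -27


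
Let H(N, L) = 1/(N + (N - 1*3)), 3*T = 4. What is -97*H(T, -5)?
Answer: 291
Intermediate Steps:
T = 4/3 (T = (⅓)*4 = 4/3 ≈ 1.3333)
H(N, L) = 1/(-3 + 2*N) (H(N, L) = 1/(N + (N - 3)) = 1/(N + (-3 + N)) = 1/(-3 + 2*N))
-97*H(T, -5) = -97/(-3 + 2*(4/3)) = -97/(-3 + 8/3) = -97/(-⅓) = -97*(-3) = 291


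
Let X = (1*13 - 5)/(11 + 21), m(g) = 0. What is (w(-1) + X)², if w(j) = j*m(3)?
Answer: 1/16 ≈ 0.062500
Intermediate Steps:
X = ¼ (X = (13 - 5)/32 = 8*(1/32) = ¼ ≈ 0.25000)
w(j) = 0 (w(j) = j*0 = 0)
(w(-1) + X)² = (0 + ¼)² = (¼)² = 1/16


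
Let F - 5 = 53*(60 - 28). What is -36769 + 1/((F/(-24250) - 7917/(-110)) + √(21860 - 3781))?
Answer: -8443528520422551319/229637119349326 + 17788890625*√18079/229637119349326 ≈ -36769.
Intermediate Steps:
F = 1701 (F = 5 + 53*(60 - 28) = 5 + 53*32 = 5 + 1696 = 1701)
-36769 + 1/((F/(-24250) - 7917/(-110)) + √(21860 - 3781)) = -36769 + 1/((1701/(-24250) - 7917/(-110)) + √(21860 - 3781)) = -36769 + 1/((1701*(-1/24250) - 7917*(-1/110)) + √18079) = -36769 + 1/((-1701/24250 + 7917/110) + √18079) = -36769 + 1/(9590007/133375 + √18079)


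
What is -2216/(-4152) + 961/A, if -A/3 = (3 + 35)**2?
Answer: 233735/749436 ≈ 0.31188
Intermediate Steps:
A = -4332 (A = -3*(3 + 35)**2 = -3*38**2 = -3*1444 = -4332)
-2216/(-4152) + 961/A = -2216/(-4152) + 961/(-4332) = -2216*(-1/4152) + 961*(-1/4332) = 277/519 - 961/4332 = 233735/749436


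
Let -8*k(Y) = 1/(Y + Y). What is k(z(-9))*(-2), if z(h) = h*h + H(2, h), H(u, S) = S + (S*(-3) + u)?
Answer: 1/808 ≈ 0.0012376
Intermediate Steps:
H(u, S) = u - 2*S (H(u, S) = S + (-3*S + u) = S + (u - 3*S) = u - 2*S)
z(h) = 2 + h² - 2*h (z(h) = h*h + (2 - 2*h) = h² + (2 - 2*h) = 2 + h² - 2*h)
k(Y) = -1/(16*Y) (k(Y) = -1/(8*(Y + Y)) = -1/(2*Y)/8 = -1/(16*Y))
k(z(-9))*(-2) = -1/(16*(2 + (-9)² - 2*(-9)))*(-2) = -1/(16*(2 + 81 + 18))*(-2) = -1/16/101*(-2) = -1/16*1/101*(-2) = -1/1616*(-2) = 1/808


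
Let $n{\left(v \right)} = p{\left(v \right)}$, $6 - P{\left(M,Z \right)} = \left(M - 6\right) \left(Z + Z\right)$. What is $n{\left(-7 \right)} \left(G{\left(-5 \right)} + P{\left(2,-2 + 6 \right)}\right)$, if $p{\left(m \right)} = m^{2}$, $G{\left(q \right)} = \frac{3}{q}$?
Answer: $\frac{9163}{5} \approx 1832.6$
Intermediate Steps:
$P{\left(M,Z \right)} = 6 - 2 Z \left(-6 + M\right)$ ($P{\left(M,Z \right)} = 6 - \left(M - 6\right) \left(Z + Z\right) = 6 - \left(-6 + M\right) 2 Z = 6 - 2 Z \left(-6 + M\right)$)
$n{\left(v \right)} = v^{2}$
$n{\left(-7 \right)} \left(G{\left(-5 \right)} + P{\left(2,-2 + 6 \right)}\right) = \left(-7\right)^{2} \left(\frac{3}{-5} + \left(6 + 12 \left(-2 + 6\right) - 4 \left(-2 + 6\right)\right)\right) = 49 \left(3 \left(- \frac{1}{5}\right) + \left(6 + 12 \cdot 4 - 4 \cdot 4\right)\right) = 49 \left(- \frac{3}{5} + \left(6 + 48 - 16\right)\right) = 49 \left(- \frac{3}{5} + 38\right) = 49 \cdot \frac{187}{5} = \frac{9163}{5}$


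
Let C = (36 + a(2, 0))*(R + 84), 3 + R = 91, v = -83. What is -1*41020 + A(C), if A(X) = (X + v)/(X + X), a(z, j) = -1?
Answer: -493874863/12040 ≈ -41020.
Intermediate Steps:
R = 88 (R = -3 + 91 = 88)
C = 6020 (C = (36 - 1)*(88 + 84) = 35*172 = 6020)
A(X) = (-83 + X)/(2*X) (A(X) = (X - 83)/(X + X) = (-83 + X)/((2*X)) = (-83 + X)*(1/(2*X)) = (-83 + X)/(2*X))
-1*41020 + A(C) = -1*41020 + (½)*(-83 + 6020)/6020 = -41020 + (½)*(1/6020)*5937 = -41020 + 5937/12040 = -493874863/12040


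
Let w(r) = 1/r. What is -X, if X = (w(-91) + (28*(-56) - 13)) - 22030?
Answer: 2148602/91 ≈ 23611.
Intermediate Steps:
X = -2148602/91 (X = (1/(-91) + (28*(-56) - 13)) - 22030 = (-1/91 + (-1568 - 13)) - 22030 = (-1/91 - 1581) - 22030 = -143872/91 - 22030 = -2148602/91 ≈ -23611.)
-X = -1*(-2148602/91) = 2148602/91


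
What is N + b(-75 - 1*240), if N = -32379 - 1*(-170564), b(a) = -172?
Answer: 138013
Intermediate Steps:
N = 138185 (N = -32379 + 170564 = 138185)
N + b(-75 - 1*240) = 138185 - 172 = 138013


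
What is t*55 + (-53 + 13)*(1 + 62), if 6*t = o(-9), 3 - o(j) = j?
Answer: -2410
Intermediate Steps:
o(j) = 3 - j
t = 2 (t = (3 - 1*(-9))/6 = (3 + 9)/6 = (⅙)*12 = 2)
t*55 + (-53 + 13)*(1 + 62) = 2*55 + (-53 + 13)*(1 + 62) = 110 - 40*63 = 110 - 2520 = -2410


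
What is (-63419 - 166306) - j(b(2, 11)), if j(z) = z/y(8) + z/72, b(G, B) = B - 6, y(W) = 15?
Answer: -16540229/72 ≈ -2.2973e+5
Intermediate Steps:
b(G, B) = -6 + B
j(z) = 29*z/360 (j(z) = z/15 + z/72 = 29*z/360)
(-63419 - 166306) - j(b(2, 11)) = (-63419 - 166306) - 29*(-6 + 11)/360 = -229725 - 29*5/360 = -229725 - 1*29/72 = -229725 - 29/72 = -16540229/72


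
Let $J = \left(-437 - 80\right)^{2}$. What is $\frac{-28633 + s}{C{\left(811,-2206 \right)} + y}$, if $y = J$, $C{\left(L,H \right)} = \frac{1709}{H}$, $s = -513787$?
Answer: $- \frac{239315704}{117927565} \approx -2.0293$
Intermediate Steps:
$J = 267289$ ($J = \left(-517\right)^{2} = 267289$)
$y = 267289$
$\frac{-28633 + s}{C{\left(811,-2206 \right)} + y} = \frac{-28633 - 513787}{\frac{1709}{-2206} + 267289} = - \frac{542420}{1709 \left(- \frac{1}{2206}\right) + 267289} = - \frac{542420}{- \frac{1709}{2206} + 267289} = - \frac{542420}{\frac{589637825}{2206}} = \left(-542420\right) \frac{2206}{589637825} = - \frac{239315704}{117927565}$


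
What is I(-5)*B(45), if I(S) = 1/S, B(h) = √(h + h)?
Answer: -3*√10/5 ≈ -1.8974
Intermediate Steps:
B(h) = √2*√h (B(h) = √(2*h) = √2*√h)
I(-5)*B(45) = (√2*√45)/(-5) = -√2*3*√5/5 = -3*√10/5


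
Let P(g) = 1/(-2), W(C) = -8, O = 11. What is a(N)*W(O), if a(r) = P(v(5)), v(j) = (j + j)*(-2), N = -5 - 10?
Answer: 4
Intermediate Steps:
N = -15
v(j) = -4*j (v(j) = (2*j)*(-2) = -4*j)
P(g) = -1/2
a(r) = -1/2
a(N)*W(O) = -1/2*(-8) = 4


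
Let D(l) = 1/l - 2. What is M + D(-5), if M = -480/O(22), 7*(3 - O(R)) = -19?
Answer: -431/5 ≈ -86.200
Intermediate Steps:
O(R) = 40/7 (O(R) = 3 - 1/7*(-19) = 3 + 19/7 = 40/7)
D(l) = -2 + 1/l
M = -84 (M = -480/40/7 = -480*7/40 = -84)
M + D(-5) = -84 + (-2 + 1/(-5)) = -84 + (-2 - 1/5) = -84 - 11/5 = -431/5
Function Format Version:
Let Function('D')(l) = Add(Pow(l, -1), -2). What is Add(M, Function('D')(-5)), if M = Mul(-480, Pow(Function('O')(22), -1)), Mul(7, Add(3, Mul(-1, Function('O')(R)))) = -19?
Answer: Rational(-431, 5) ≈ -86.200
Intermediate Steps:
Function('O')(R) = Rational(40, 7) (Function('O')(R) = Add(3, Mul(Rational(-1, 7), -19)) = Add(3, Rational(19, 7)) = Rational(40, 7))
Function('D')(l) = Add(-2, Pow(l, -1))
M = -84 (M = Mul(-480, Pow(Rational(40, 7), -1)) = Mul(-480, Rational(7, 40)) = -84)
Add(M, Function('D')(-5)) = Add(-84, Add(-2, Pow(-5, -1))) = Add(-84, Add(-2, Rational(-1, 5))) = Add(-84, Rational(-11, 5)) = Rational(-431, 5)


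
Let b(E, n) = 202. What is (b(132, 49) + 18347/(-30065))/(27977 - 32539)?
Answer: -864969/19593790 ≈ -0.044145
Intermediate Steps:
(b(132, 49) + 18347/(-30065))/(27977 - 32539) = (202 + 18347/(-30065))/(27977 - 32539) = (202 + 18347*(-1/30065))/(-4562) = (202 - 2621/4295)*(-1/4562) = (864969/4295)*(-1/4562) = -864969/19593790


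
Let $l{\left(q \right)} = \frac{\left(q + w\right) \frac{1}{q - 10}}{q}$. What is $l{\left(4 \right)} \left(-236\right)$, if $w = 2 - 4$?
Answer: $\frac{59}{3} \approx 19.667$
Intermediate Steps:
$w = -2$ ($w = 2 - 4 = -2$)
$l{\left(q \right)} = \frac{-2 + q}{q \left(-10 + q\right)}$ ($l{\left(q \right)} = \frac{\left(q - 2\right) \frac{1}{q - 10}}{q} = \frac{\left(-2 + q\right) \frac{1}{-10 + q}}{q} = \frac{\frac{1}{-10 + q} \left(-2 + q\right)}{q} = \frac{-2 + q}{q \left(-10 + q\right)}$)
$l{\left(4 \right)} \left(-236\right) = \frac{-2 + 4}{4 \left(-10 + 4\right)} \left(-236\right) = \frac{1}{4} \frac{1}{-6} \cdot 2 \left(-236\right) = \frac{1}{4} \left(- \frac{1}{6}\right) 2 \left(-236\right) = \left(- \frac{1}{12}\right) \left(-236\right) = \frac{59}{3}$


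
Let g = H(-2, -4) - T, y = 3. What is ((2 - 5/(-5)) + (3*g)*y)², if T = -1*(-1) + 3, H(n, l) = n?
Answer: 2601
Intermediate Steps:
T = 4 (T = 1 + 3 = 4)
g = -6 (g = -2 - 1*4 = -2 - 4 = -6)
((2 - 5/(-5)) + (3*g)*y)² = ((2 - 5/(-5)) + (3*(-6))*3)² = ((2 - 5*(-1)/5) - 18*3)² = ((2 - 1*(-1)) - 54)² = ((2 + 1) - 54)² = (3 - 54)² = (-51)² = 2601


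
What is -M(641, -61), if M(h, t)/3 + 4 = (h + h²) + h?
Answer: -1236477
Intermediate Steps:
M(h, t) = -12 + 3*h² + 6*h (M(h, t) = -12 + 3*((h + h²) + h) = -12 + 3*(h² + 2*h) = -12 + (3*h² + 6*h) = -12 + 3*h² + 6*h)
-M(641, -61) = -(-12 + 3*641² + 6*641) = -(-12 + 3*410881 + 3846) = -(-12 + 1232643 + 3846) = -1*1236477 = -1236477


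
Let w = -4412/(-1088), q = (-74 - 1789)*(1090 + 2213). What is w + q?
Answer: -1673747905/272 ≈ -6.1535e+6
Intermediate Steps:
q = -6153489 (q = -1863*3303 = -6153489)
w = 1103/272 (w = -4412*(-1/1088) = 1103/272 ≈ 4.0551)
w + q = 1103/272 - 6153489 = -1673747905/272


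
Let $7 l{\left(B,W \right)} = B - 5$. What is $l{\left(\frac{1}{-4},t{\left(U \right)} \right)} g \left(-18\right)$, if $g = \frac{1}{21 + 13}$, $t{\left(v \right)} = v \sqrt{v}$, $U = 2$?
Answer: $\frac{27}{68} \approx 0.39706$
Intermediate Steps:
$t{\left(v \right)} = v^{\frac{3}{2}}$
$l{\left(B,W \right)} = - \frac{5}{7} + \frac{B}{7}$ ($l{\left(B,W \right)} = \frac{B - 5}{7} = \frac{-5 + B}{7} = - \frac{5}{7} + \frac{B}{7}$)
$g = \frac{1}{34} \approx 0.029412$
$l{\left(\frac{1}{-4},t{\left(U \right)} \right)} g \left(-18\right) = \left(- \frac{5}{7} + \frac{1}{7 \left(-4\right)}\right) \frac{1}{34} \left(-18\right) = \left(- \frac{5}{7} + \frac{1}{7} \left(- \frac{1}{4}\right)\right) \frac{1}{34} \left(-18\right) = \left(- \frac{5}{7} - \frac{1}{28}\right) \frac{1}{34} \left(-18\right) = \left(- \frac{3}{4}\right) \frac{1}{34} \left(-18\right) = \left(- \frac{3}{136}\right) \left(-18\right) = \frac{27}{68}$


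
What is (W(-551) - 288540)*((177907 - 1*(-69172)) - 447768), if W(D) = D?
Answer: 58017383699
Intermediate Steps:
(W(-551) - 288540)*((177907 - 1*(-69172)) - 447768) = (-551 - 288540)*((177907 - 1*(-69172)) - 447768) = -289091*((177907 + 69172) - 447768) = -289091*(247079 - 447768) = -289091*(-200689) = 58017383699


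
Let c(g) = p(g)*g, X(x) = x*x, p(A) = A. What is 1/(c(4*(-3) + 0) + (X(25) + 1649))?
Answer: 1/2418 ≈ 0.00041356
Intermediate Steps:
X(x) = x**2
c(g) = g**2 (c(g) = g*g = g**2)
1/(c(4*(-3) + 0) + (X(25) + 1649)) = 1/((4*(-3) + 0)**2 + (25**2 + 1649)) = 1/((-12 + 0)**2 + (625 + 1649)) = 1/((-12)**2 + 2274) = 1/(144 + 2274) = 1/2418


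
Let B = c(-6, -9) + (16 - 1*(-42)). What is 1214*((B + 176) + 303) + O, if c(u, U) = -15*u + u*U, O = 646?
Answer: 827380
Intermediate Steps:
c(u, U) = -15*u + U*u
B = 202 (B = -6*(-15 - 9) + (16 - 1*(-42)) = -6*(-24) + (16 + 42) = 144 + 58 = 202)
1214*((B + 176) + 303) + O = 1214*((202 + 176) + 303) + 646 = 1214*(378 + 303) + 646 = 1214*681 + 646 = 826734 + 646 = 827380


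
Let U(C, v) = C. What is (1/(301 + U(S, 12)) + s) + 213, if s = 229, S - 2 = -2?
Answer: 133043/301 ≈ 442.00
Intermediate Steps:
S = 0 (S = 2 - 2 = 0)
(1/(301 + U(S, 12)) + s) + 213 = (1/(301 + 0) + 229) + 213 = (1/301 + 229) + 213 = 68930/301 + 213 = 133043/301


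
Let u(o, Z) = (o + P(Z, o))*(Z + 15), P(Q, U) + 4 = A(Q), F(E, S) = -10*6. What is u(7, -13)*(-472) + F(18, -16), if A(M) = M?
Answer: 9380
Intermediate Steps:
F(E, S) = -60
P(Q, U) = -4 + Q
u(o, Z) = (15 + Z)*(-4 + Z + o) (u(o, Z) = (o + (-4 + Z))*(Z + 15) = (-4 + Z + o)*(15 + Z) = (15 + Z)*(-4 + Z + o))
u(7, -13)*(-472) + F(18, -16) = (-60 + (-13)**2 + 11*(-13) + 15*7 - 13*7)*(-472) - 60 = (-60 + 169 - 143 + 105 - 91)*(-472) - 60 = -20*(-472) - 60 = 9440 - 60 = 9380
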